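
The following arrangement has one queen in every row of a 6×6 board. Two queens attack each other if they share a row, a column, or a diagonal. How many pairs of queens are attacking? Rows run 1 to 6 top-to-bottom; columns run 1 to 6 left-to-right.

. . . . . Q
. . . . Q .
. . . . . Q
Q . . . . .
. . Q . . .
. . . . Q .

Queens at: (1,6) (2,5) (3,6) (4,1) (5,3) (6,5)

Same column: (1,6)–(3,6) (column 6); (2,5)–(6,5) (column 5).
Same diagonal: (1,6)–(2,5) (|1−2| = |6−5| = 1); (2,5)–(3,6) (|2−3| = |5−6| = 1).
Total attacking pairs: 4.

4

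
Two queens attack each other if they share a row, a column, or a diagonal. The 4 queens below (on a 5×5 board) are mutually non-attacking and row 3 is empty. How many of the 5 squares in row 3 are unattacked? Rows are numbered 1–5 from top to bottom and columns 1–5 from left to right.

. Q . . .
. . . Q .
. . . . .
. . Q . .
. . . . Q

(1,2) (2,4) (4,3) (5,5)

1

(1,2) attacks row 3 at column 2 and diagonals 4.
(2,4) attacks row 3 at column 4 and diagonals 3, 5.
(4,3) attacks row 3 at column 3 and diagonals 2, 4.
(5,5) attacks row 3 at column 5 and diagonals 3.
Attacked columns: {2, 3, 4, 5}. Safe: {1}.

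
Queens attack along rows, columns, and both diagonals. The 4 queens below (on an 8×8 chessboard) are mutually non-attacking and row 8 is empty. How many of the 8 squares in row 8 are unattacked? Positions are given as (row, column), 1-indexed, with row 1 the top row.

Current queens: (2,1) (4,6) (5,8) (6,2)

(2,1) attacks row 8 at column 1 and diagonals 7.
(4,6) attacks row 8 at column 6 and diagonals 2.
(5,8) attacks row 8 at column 8 and diagonals 5.
(6,2) attacks row 8 at column 2 and diagonals 4.
Attacked columns: {1, 2, 4, 5, 6, 7, 8}. Safe: {3}.

1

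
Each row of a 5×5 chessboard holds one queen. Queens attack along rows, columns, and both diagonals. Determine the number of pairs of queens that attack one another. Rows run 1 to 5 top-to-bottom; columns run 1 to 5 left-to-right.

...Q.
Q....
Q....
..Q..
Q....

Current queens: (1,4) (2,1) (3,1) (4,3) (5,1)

4

Same column: (2,1)–(3,1) (column 1); (2,1)–(5,1) (column 1); (3,1)–(5,1) (column 1).
Same diagonal: (2,1)–(4,3) (|2−4| = |1−3| = 2).
Total attacking pairs: 4.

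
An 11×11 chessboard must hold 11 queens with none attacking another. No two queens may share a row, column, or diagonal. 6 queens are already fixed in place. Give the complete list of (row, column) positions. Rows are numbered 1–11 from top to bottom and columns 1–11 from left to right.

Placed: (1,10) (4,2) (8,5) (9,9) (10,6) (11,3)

(1,10) (2,8) (3,4) (4,2) (5,7) (6,11) (7,1) (8,5) (9,9) (10,6) (11,3)

Row 2: attacked by (1,10)→{9,10,11}; (4,2)→{2,4}; (8,5)→{5,11}; (9,9)→{2,9}; (10,6)→{6}; (11,3)→{3}. Safe: 1, 7, 8. Place at column 8.
Row 3: attacked by (1,10)→{8,10}; (2,8)→{7,8,9}; (4,2)→{1,2,3}; (8,5)→{5,10}; (9,9)→{3,9}; (10,6)→{6}; (11,3)→{3,11}. Safe: 4. Place at column 4.
Row 5: attacked by (1,10)→{6,10}; (2,8)→{5,8,11}; (3,4)→{2,4,6}; (4,2)→{1,2,3}; (8,5)→{2,5,8}; (9,9)→{5,9}; (10,6)→{1,6,11}; (11,3)→{3,9}. Safe: 7. Place at column 7.
Row 6: attacked by (1,10)→{5,10}; (2,8)→{4,8}; (3,4)→{1,4,7}; (4,2)→{2,4}; (5,7)→{6,7,8}; (8,5)→{3,5,7}; (9,9)→{6,9}; (10,6)→{2,6,10}; (11,3)→{3,8}. Safe: 11. Place at column 11.
Row 7: attacked by (1,10)→{4,10}; (2,8)→{3,8}; (3,4)→{4,8}; (4,2)→{2,5}; (5,7)→{5,7,9}; (6,11)→{10,11}; (8,5)→{4,5,6}; (9,9)→{7,9,11}; (10,6)→{3,6,9}; (11,3)→{3,7}. Safe: 1. Place at column 1.
Columns [10, 8, 4, 2, 7, 11, 1, 5, 9, 6, 3], r−c [-9, -6, -1, 2, -2, -5, 6, 3, 0, 4, 8], r+c [11, 10, 7, 6, 12, 17, 8, 13, 18, 16, 14] are all distinct, so no two queens attack.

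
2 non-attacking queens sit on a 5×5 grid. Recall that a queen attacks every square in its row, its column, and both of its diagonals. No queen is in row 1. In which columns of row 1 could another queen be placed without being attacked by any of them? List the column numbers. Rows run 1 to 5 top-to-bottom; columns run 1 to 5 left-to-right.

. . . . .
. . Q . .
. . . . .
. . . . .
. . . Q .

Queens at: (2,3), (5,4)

columns 1, 5

(2,3) attacks row 1 at column 3 and diagonals 2, 4.
(5,4) attacks row 1 at column 4.
Attacked columns: {2, 3, 4}. Safe: {1, 5}.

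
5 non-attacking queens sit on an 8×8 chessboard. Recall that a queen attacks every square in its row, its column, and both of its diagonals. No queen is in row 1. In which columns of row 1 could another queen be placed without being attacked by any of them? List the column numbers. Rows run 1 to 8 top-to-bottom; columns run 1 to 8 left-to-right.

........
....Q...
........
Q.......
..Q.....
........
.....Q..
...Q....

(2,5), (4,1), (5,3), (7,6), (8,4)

columns 2, 8

(2,5) attacks row 1 at column 5 and diagonals 4, 6.
(4,1) attacks row 1 at column 1 and diagonals 4.
(5,3) attacks row 1 at column 3 and diagonals 7.
(7,6) attacks row 1 at column 6.
(8,4) attacks row 1 at column 4.
Attacked columns: {1, 3, 4, 5, 6, 7}. Safe: {2, 8}.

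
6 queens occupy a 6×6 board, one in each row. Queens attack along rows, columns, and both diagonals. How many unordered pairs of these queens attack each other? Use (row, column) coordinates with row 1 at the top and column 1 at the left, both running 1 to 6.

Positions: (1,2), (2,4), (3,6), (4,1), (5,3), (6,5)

0

All columns are distinct and no two queens satisfy |Δrow| = |Δcol|, so no pair attacks.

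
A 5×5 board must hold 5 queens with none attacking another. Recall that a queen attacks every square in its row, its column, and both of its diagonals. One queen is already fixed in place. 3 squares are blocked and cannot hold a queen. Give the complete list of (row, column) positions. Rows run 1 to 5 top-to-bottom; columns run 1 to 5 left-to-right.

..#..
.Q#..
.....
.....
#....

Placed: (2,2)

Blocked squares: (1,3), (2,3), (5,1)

(1,5) (2,2) (3,4) (4,1) (5,3)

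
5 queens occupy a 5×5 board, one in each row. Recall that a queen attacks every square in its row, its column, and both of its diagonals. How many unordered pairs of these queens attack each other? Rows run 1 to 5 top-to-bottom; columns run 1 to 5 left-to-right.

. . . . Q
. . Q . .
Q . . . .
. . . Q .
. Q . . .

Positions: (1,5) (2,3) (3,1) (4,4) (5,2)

All columns are distinct and no two queens satisfy |Δrow| = |Δcol|, so no pair attacks.

0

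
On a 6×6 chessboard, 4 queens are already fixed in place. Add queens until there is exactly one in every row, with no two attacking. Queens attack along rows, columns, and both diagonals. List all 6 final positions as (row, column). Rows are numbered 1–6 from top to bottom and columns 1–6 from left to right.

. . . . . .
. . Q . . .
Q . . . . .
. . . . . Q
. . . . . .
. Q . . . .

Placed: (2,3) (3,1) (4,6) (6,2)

(1,5) (2,3) (3,1) (4,6) (5,4) (6,2)

Row 1: attacked by (2,3)→{2,3,4}; (3,1)→{1,3}; (4,6)→{3,6}; (6,2)→{2}. Safe: 5. Place at column 5.
Row 5: attacked by (1,5)→{1,5}; (2,3)→{3,6}; (3,1)→{1,3}; (4,6)→{5,6}; (6,2)→{1,2,3}. Safe: 4. Place at column 4.
Columns [5, 3, 1, 6, 4, 2], r−c [-4, -1, 2, -2, 1, 4], r+c [6, 5, 4, 10, 9, 8] are all distinct, so no two queens attack.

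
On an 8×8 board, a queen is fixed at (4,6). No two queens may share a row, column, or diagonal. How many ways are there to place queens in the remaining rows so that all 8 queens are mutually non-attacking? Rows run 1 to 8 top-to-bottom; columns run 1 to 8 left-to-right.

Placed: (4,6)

Branch on row 1: col 1 → 2; col 2 → 1; col 4 → 1; col 5 → 6; col 7 → 1; col 8 → 1.
Sum: 2 + 1 + 1 + 6 + 1 + 1 = 12.

12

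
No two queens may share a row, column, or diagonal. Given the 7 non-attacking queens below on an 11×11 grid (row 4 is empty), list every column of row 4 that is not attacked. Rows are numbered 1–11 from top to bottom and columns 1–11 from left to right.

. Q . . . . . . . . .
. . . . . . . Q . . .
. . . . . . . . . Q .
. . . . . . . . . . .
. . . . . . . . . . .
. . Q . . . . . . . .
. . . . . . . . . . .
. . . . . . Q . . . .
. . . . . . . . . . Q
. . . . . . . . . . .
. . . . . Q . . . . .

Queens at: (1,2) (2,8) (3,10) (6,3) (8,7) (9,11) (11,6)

(1,2) attacks row 4 at column 2 and diagonals 5.
(2,8) attacks row 4 at column 8 and diagonals 6, 10.
(3,10) attacks row 4 at column 10 and diagonals 9, 11.
(6,3) attacks row 4 at column 3 and diagonals 1, 5.
(8,7) attacks row 4 at column 7 and diagonals 3, 11.
(9,11) attacks row 4 at column 11 and diagonals 6.
(11,6) attacks row 4 at column 6.
Attacked columns: {1, 2, 3, 5, 6, 7, 8, 9, 10, 11}. Safe: {4}.

columns 4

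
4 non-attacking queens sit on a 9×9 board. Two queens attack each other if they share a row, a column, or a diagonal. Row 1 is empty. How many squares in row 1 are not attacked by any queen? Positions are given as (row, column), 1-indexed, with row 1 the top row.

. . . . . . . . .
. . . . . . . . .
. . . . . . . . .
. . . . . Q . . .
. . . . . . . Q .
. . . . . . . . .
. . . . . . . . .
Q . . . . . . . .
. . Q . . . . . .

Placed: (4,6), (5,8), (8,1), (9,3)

(4,6) attacks row 1 at column 6 and diagonals 3, 9.
(5,8) attacks row 1 at column 8 and diagonals 4.
(8,1) attacks row 1 at column 1 and diagonals 8.
(9,3) attacks row 1 at column 3.
Attacked columns: {1, 3, 4, 6, 8, 9}. Safe: {2, 5, 7}.

3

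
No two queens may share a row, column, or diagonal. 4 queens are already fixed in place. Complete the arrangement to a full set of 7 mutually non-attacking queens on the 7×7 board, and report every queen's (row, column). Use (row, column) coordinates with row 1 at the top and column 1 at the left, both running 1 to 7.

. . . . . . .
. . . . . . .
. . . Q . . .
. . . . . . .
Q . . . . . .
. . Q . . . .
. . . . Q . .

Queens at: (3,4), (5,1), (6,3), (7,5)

(1,7) (2,2) (3,4) (4,6) (5,1) (6,3) (7,5)

Row 1: attacked by (3,4)→{2,4,6}; (5,1)→{1,5}; (6,3)→{3}; (7,5)→{5}. Safe: 7. Place at column 7.
Row 2: attacked by (1,7)→{6,7}; (3,4)→{3,4,5}; (5,1)→{1,4}; (6,3)→{3,7}; (7,5)→{5}. Safe: 2. Place at column 2.
Row 4: attacked by (1,7)→{4,7}; (2,2)→{2,4}; (3,4)→{3,4,5}; (5,1)→{1,2}; (6,3)→{1,3,5}; (7,5)→{2,5}. Safe: 6. Place at column 6.
Columns [7, 2, 4, 6, 1, 3, 5], r−c [-6, 0, -1, -2, 4, 3, 2], r+c [8, 4, 7, 10, 6, 9, 12] are all distinct, so no two queens attack.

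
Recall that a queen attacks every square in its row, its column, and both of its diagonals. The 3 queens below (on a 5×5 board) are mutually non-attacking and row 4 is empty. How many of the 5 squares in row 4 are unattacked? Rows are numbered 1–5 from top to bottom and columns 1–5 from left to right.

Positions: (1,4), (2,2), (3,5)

(1,4) attacks row 4 at column 4 and diagonals 1.
(2,2) attacks row 4 at column 2 and diagonals 4.
(3,5) attacks row 4 at column 5 and diagonals 4.
Attacked columns: {1, 2, 4, 5}. Safe: {3}.

1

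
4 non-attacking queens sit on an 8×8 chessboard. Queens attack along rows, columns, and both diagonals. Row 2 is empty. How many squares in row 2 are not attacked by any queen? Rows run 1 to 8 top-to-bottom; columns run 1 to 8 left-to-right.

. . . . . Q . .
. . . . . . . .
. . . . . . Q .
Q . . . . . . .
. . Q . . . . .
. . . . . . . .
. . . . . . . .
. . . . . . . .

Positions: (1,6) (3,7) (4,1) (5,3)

2

(1,6) attacks row 2 at column 6 and diagonals 5, 7.
(3,7) attacks row 2 at column 7 and diagonals 6, 8.
(4,1) attacks row 2 at column 1 and diagonals 3.
(5,3) attacks row 2 at column 3 and diagonals 6.
Attacked columns: {1, 3, 5, 6, 7, 8}. Safe: {2, 4}.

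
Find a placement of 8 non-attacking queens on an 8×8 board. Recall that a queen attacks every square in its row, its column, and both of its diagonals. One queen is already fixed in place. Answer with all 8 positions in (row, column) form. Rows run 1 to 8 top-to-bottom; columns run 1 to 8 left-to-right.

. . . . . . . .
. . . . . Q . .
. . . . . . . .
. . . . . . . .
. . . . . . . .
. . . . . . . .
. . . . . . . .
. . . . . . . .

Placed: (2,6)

Row 1: attacked by (2,6)→{5,6,7}. Safe: 1, 2, 3, 4, 8. Place at column 4.
Row 3: attacked by (1,4)→{2,4,6}; (2,6)→{5,6,7}. Safe: 1, 3, 8. Place at column 1.
Row 4: attacked by (1,4)→{1,4,7}; (2,6)→{4,6,8}; (3,1)→{1,2}. Safe: 3, 5. Place at column 5.
Row 5: attacked by (1,4)→{4,8}; (2,6)→{3,6}; (3,1)→{1,3}; (4,5)→{4,5,6}. Safe: 2, 7. Place at column 2.
Row 6: attacked by (1,4)→{4}; (2,6)→{2,6}; (3,1)→{1,4}; (4,5)→{3,5,7}; (5,2)→{1,2,3}. Safe: 8. Place at column 8.
Row 7: attacked by (1,4)→{4}; (2,6)→{1,6}; (3,1)→{1,5}; (4,5)→{2,5,8}; (5,2)→{2,4}; (6,8)→{7,8}. Safe: 3. Place at column 3.
Row 8: attacked by (1,4)→{4}; (2,6)→{6}; (3,1)→{1,6}; (4,5)→{1,5}; (5,2)→{2,5}; (6,8)→{6,8}; (7,3)→{2,3,4}. Safe: 7. Place at column 7.
Columns [4, 6, 1, 5, 2, 8, 3, 7], r−c [-3, -4, 2, -1, 3, -2, 4, 1], r+c [5, 8, 4, 9, 7, 14, 10, 15] are all distinct, so no two queens attack.

(1,4) (2,6) (3,1) (4,5) (5,2) (6,8) (7,3) (8,7)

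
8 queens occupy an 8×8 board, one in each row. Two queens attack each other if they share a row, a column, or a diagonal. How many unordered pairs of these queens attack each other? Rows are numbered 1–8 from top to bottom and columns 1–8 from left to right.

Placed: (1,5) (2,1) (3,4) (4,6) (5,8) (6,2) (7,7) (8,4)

Same column: (3,4)–(8,4) (column 4).
Same diagonal: (6,2)–(8,4) (|6−8| = |2−4| = 2).
Total attacking pairs: 2.

2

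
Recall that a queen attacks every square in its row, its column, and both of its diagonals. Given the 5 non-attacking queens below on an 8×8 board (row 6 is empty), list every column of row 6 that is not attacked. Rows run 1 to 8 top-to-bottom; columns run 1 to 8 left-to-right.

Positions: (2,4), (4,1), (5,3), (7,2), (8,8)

columns 5, 7

(2,4) attacks row 6 at column 4 and diagonals 8.
(4,1) attacks row 6 at column 1 and diagonals 3.
(5,3) attacks row 6 at column 3 and diagonals 2, 4.
(7,2) attacks row 6 at column 2 and diagonals 1, 3.
(8,8) attacks row 6 at column 8 and diagonals 6.
Attacked columns: {1, 2, 3, 4, 6, 8}. Safe: {5, 7}.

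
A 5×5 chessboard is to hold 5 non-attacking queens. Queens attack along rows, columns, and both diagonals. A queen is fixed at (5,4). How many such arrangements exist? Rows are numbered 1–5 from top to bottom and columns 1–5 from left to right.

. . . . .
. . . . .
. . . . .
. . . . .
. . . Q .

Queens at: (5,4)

2

Branch on row 1: col 1 → 1; col 2 → 1; col 3 → 0; col 5 → 0.
Sum: 1 + 1 + 0 + 0 = 2.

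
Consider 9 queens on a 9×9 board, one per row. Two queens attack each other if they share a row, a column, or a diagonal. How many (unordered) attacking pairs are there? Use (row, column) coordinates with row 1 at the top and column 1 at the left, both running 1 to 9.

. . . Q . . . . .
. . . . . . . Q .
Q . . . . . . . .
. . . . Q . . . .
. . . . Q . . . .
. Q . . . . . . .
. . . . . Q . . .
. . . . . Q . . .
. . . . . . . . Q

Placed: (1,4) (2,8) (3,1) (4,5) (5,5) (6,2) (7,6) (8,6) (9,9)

5

Same column: (4,5)–(5,5) (column 5); (7,6)–(8,6) (column 6).
Same diagonal: (2,8)–(5,5) (|2−5| = |8−5| = 3); (3,1)–(8,6) (|3−8| = |1−6| = 5); (5,5)–(9,9) (|5−9| = |5−9| = 4).
Total attacking pairs: 5.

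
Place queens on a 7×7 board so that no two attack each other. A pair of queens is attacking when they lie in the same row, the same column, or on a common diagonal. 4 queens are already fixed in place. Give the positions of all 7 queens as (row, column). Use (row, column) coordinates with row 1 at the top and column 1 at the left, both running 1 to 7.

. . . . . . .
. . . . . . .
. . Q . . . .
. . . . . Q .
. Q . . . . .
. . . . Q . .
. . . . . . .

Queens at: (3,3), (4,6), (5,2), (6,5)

Row 1: attacked by (3,3)→{1,3,5}; (4,6)→{3,6}; (5,2)→{2,6}; (6,5)→{5}. Safe: 4, 7. Place at column 4.
Row 2: attacked by (1,4)→{3,4,5}; (3,3)→{2,3,4}; (4,6)→{4,6}; (5,2)→{2,5}; (6,5)→{1,5}. Safe: 7. Place at column 7.
Row 7: attacked by (1,4)→{4}; (2,7)→{2,7}; (3,3)→{3,7}; (4,6)→{3,6}; (5,2)→{2,4}; (6,5)→{4,5,6}. Safe: 1. Place at column 1.
Columns [4, 7, 3, 6, 2, 5, 1], r−c [-3, -5, 0, -2, 3, 1, 6], r+c [5, 9, 6, 10, 7, 11, 8] are all distinct, so no two queens attack.

(1,4) (2,7) (3,3) (4,6) (5,2) (6,5) (7,1)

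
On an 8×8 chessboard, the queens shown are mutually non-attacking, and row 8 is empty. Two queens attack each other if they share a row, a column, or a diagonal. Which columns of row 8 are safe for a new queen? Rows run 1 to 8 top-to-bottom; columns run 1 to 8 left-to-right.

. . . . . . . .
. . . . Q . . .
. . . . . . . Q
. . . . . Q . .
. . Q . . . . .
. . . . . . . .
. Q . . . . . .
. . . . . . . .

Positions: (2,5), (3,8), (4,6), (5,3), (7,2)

(2,5) attacks row 8 at column 5.
(3,8) attacks row 8 at column 8 and diagonals 3.
(4,6) attacks row 8 at column 6 and diagonals 2.
(5,3) attacks row 8 at column 3 and diagonals 6.
(7,2) attacks row 8 at column 2 and diagonals 1, 3.
Attacked columns: {1, 2, 3, 5, 6, 8}. Safe: {4, 7}.

columns 4, 7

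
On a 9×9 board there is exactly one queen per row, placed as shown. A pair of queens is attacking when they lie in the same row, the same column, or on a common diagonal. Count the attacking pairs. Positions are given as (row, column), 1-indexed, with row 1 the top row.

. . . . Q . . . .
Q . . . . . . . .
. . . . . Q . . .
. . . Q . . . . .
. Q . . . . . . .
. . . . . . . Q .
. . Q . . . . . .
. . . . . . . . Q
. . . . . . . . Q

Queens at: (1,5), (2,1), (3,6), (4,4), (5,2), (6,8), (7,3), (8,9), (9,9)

2

Same column: (8,9)–(9,9) (column 9).
Same diagonal: (4,4)–(9,9) (|4−9| = |4−9| = 5).
Total attacking pairs: 2.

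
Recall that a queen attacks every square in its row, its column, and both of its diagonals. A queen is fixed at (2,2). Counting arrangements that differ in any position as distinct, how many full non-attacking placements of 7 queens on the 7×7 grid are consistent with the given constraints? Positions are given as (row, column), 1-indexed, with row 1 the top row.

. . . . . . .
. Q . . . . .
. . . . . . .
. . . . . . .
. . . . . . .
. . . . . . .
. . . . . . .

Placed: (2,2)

Branch on row 1: col 4 → 1; col 5 → 1; col 6 → 1; col 7 → 1.
Sum: 1 + 1 + 1 + 1 = 4.

4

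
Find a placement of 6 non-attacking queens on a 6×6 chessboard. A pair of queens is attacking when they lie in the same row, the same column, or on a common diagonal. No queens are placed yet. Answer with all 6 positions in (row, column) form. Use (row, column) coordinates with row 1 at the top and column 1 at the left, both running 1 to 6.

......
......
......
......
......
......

Row 1: Safe: 1, 2, 3, 4, 5, 6. Place at column 2.
Row 2: attacked by (1,2)→{1,2,3}. Safe: 4, 5, 6. Place at column 4.
Row 3: attacked by (1,2)→{2,4}; (2,4)→{3,4,5}. Safe: 1, 6. Place at column 6.
Row 4: attacked by (1,2)→{2,5}; (2,4)→{2,4,6}; (3,6)→{5,6}. Safe: 1, 3. Place at column 1.
Row 5: attacked by (1,2)→{2,6}; (2,4)→{1,4}; (3,6)→{4,6}; (4,1)→{1,2}. Safe: 3, 5. Place at column 3.
Row 6: attacked by (1,2)→{2}; (2,4)→{4}; (3,6)→{3,6}; (4,1)→{1,3}; (5,3)→{2,3,4}. Safe: 5. Place at column 5.
Columns [2, 4, 6, 1, 3, 5], r−c [-1, -2, -3, 3, 2, 1], r+c [3, 6, 9, 5, 8, 11] are all distinct, so no two queens attack.

(1,2) (2,4) (3,6) (4,1) (5,3) (6,5)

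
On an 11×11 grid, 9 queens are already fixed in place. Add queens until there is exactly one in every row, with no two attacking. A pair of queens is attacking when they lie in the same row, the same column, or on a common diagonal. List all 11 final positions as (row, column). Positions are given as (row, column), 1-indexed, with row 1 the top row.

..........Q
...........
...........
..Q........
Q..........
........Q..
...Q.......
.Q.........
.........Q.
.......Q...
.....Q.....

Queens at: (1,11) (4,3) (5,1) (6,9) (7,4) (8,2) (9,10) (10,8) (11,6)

(1,11) (2,7) (3,5) (4,3) (5,1) (6,9) (7,4) (8,2) (9,10) (10,8) (11,6)

Row 2: attacked by (1,11)→{10,11}; (4,3)→{1,3,5}; (5,1)→{1,4}; (6,9)→{5,9}; (7,4)→{4,9}; (8,2)→{2,8}; (9,10)→{3,10}; (10,8)→{8}; (11,6)→{6}. Safe: 7. Place at column 7.
Row 3: attacked by (1,11)→{9,11}; (2,7)→{6,7,8}; (4,3)→{2,3,4}; (5,1)→{1,3}; (6,9)→{6,9}; (7,4)→{4,8}; (8,2)→{2,7}; (9,10)→{4,10}; (10,8)→{1,8}; (11,6)→{6}. Safe: 5. Place at column 5.
Columns [11, 7, 5, 3, 1, 9, 4, 2, 10, 8, 6], r−c [-10, -5, -2, 1, 4, -3, 3, 6, -1, 2, 5], r+c [12, 9, 8, 7, 6, 15, 11, 10, 19, 18, 17] are all distinct, so no two queens attack.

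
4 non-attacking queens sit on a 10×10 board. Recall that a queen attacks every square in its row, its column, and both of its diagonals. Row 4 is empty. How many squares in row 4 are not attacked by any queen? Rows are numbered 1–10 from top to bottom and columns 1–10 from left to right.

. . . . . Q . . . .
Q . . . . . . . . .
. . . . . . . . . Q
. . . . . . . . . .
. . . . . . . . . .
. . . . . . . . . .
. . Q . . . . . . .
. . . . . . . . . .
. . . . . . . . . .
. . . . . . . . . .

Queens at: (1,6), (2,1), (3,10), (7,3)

5

(1,6) attacks row 4 at column 6 and diagonals 3, 9.
(2,1) attacks row 4 at column 1 and diagonals 3.
(3,10) attacks row 4 at column 10 and diagonals 9.
(7,3) attacks row 4 at column 3 and diagonals 6.
Attacked columns: {1, 3, 6, 9, 10}. Safe: {2, 4, 5, 7, 8}.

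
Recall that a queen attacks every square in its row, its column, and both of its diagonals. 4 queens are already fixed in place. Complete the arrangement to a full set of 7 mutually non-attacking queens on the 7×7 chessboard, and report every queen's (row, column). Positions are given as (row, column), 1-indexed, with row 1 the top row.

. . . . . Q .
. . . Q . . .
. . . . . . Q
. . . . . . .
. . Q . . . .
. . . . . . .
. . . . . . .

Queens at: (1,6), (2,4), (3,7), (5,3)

(1,6) (2,4) (3,7) (4,1) (5,3) (6,5) (7,2)

Row 4: attacked by (1,6)→{3,6}; (2,4)→{2,4,6}; (3,7)→{6,7}; (5,3)→{2,3,4}. Safe: 1, 5. Place at column 1.
Row 6: attacked by (1,6)→{1,6}; (2,4)→{4}; (3,7)→{4,7}; (4,1)→{1,3}; (5,3)→{2,3,4}. Safe: 5. Place at column 5.
Row 7: attacked by (1,6)→{6}; (2,4)→{4}; (3,7)→{3,7}; (4,1)→{1,4}; (5,3)→{1,3,5}; (6,5)→{4,5,6}. Safe: 2. Place at column 2.
Columns [6, 4, 7, 1, 3, 5, 2], r−c [-5, -2, -4, 3, 2, 1, 5], r+c [7, 6, 10, 5, 8, 11, 9] are all distinct, so no two queens attack.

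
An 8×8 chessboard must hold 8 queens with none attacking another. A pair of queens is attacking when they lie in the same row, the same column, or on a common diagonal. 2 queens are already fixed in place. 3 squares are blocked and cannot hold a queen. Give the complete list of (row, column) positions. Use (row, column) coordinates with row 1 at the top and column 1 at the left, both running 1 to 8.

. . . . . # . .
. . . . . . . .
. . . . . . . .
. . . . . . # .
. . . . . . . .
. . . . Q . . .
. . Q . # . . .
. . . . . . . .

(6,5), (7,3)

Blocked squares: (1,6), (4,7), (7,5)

(1,8) (2,2) (3,4) (4,1) (5,7) (6,5) (7,3) (8,6)

Row 1: attacked by (6,5)→{5}; (7,3)→{3}. Blocked: 6. Safe: 1, 2, 4, 7, 8. Place at column 8.
Row 2: attacked by (1,8)→{7,8}; (6,5)→{1,5}; (7,3)→{3,8}. Safe: 2, 4, 6. Place at column 2.
Row 3: attacked by (1,8)→{6,8}; (2,2)→{1,2,3}; (6,5)→{2,5,8}; (7,3)→{3,7}. Safe: 4. Place at column 4.
Row 4: attacked by (1,8)→{5,8}; (2,2)→{2,4}; (3,4)→{3,4,5}; (6,5)→{3,5,7}; (7,3)→{3,6}. Blocked: 7. Safe: 1. Place at column 1.
Row 5: attacked by (1,8)→{4,8}; (2,2)→{2,5}; (3,4)→{2,4,6}; (4,1)→{1,2}; (6,5)→{4,5,6}; (7,3)→{1,3,5}. Safe: 7. Place at column 7.
Row 8: attacked by (1,8)→{1,8}; (2,2)→{2,8}; (3,4)→{4}; (4,1)→{1,5}; (5,7)→{4,7}; (6,5)→{3,5,7}; (7,3)→{2,3,4}. Safe: 6. Place at column 6.
Columns [8, 2, 4, 1, 7, 5, 3, 6], r−c [-7, 0, -1, 3, -2, 1, 4, 2], r+c [9, 4, 7, 5, 12, 11, 10, 14] are all distinct, so no two queens attack.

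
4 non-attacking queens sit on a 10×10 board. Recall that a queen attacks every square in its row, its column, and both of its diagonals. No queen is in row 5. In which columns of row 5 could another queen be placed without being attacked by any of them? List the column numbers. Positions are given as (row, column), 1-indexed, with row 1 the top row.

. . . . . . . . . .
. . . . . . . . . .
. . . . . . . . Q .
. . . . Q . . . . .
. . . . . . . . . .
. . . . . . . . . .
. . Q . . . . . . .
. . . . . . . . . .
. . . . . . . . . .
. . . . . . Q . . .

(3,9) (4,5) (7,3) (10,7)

columns 8, 10

(3,9) attacks row 5 at column 9 and diagonals 7.
(4,5) attacks row 5 at column 5 and diagonals 4, 6.
(7,3) attacks row 5 at column 3 and diagonals 1, 5.
(10,7) attacks row 5 at column 7 and diagonals 2.
Attacked columns: {1, 2, 3, 4, 5, 6, 7, 9}. Safe: {8, 10}.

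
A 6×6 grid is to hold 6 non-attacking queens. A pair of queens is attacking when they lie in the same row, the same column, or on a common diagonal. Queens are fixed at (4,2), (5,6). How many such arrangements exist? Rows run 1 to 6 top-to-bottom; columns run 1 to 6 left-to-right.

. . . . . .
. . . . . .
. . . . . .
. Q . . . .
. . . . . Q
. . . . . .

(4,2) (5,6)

Branch on row 1: col 1 → 0; col 3 → 0; col 4 → 1.
Sum: 0 + 0 + 1 = 1.

1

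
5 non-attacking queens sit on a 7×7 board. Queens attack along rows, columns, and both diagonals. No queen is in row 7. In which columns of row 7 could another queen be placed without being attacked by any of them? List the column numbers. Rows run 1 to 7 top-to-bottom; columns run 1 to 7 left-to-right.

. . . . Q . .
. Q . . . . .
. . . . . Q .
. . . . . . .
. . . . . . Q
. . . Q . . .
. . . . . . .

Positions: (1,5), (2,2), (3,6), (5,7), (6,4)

columns 1

(1,5) attacks row 7 at column 5.
(2,2) attacks row 7 at column 2 and diagonals 7.
(3,6) attacks row 7 at column 6 and diagonals 2.
(5,7) attacks row 7 at column 7 and diagonals 5.
(6,4) attacks row 7 at column 4 and diagonals 3, 5.
Attacked columns: {2, 3, 4, 5, 6, 7}. Safe: {1}.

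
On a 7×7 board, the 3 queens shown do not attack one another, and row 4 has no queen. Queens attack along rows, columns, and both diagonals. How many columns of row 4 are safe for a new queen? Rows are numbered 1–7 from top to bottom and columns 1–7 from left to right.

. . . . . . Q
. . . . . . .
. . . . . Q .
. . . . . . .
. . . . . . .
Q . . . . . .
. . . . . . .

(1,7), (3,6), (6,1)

(1,7) attacks row 4 at column 7 and diagonals 4.
(3,6) attacks row 4 at column 6 and diagonals 5, 7.
(6,1) attacks row 4 at column 1 and diagonals 3.
Attacked columns: {1, 3, 4, 5, 6, 7}. Safe: {2}.

1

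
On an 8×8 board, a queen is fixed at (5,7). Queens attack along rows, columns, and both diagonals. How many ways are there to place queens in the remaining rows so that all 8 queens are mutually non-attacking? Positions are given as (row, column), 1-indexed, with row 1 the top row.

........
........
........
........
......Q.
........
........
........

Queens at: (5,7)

8

Branch on row 1: col 1 → 1; col 2 → 0; col 4 → 3; col 5 → 3; col 6 → 0; col 8 → 1.
Sum: 1 + 0 + 3 + 3 + 0 + 1 = 8.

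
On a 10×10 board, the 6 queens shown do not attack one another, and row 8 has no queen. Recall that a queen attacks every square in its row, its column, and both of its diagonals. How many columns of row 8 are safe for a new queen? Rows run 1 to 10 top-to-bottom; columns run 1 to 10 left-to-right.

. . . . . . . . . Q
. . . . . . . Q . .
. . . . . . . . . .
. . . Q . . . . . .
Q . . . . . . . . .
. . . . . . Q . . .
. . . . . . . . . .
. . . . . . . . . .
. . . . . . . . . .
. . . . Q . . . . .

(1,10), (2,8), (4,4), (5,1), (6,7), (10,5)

1

(1,10) attacks row 8 at column 10 and diagonals 3.
(2,8) attacks row 8 at column 8 and diagonals 2.
(4,4) attacks row 8 at column 4 and diagonals 8.
(5,1) attacks row 8 at column 1 and diagonals 4.
(6,7) attacks row 8 at column 7 and diagonals 5, 9.
(10,5) attacks row 8 at column 5 and diagonals 3, 7.
Attacked columns: {1, 2, 3, 4, 5, 7, 8, 9, 10}. Safe: {6}.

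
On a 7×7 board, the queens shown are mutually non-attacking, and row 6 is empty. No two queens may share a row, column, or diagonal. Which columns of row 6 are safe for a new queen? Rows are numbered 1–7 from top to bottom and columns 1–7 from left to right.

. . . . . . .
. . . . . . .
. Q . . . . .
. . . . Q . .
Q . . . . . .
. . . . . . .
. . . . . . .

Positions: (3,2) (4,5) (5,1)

columns 4, 6

(3,2) attacks row 6 at column 2 and diagonals 5.
(4,5) attacks row 6 at column 5 and diagonals 3, 7.
(5,1) attacks row 6 at column 1 and diagonals 2.
Attacked columns: {1, 2, 3, 5, 7}. Safe: {4, 6}.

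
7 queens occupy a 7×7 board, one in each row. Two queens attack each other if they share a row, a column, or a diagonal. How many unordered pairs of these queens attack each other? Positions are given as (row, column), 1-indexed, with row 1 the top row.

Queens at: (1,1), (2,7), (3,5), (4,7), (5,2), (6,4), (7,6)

Same column: (2,7)–(4,7) (column 7).
Total attacking pairs: 1.

1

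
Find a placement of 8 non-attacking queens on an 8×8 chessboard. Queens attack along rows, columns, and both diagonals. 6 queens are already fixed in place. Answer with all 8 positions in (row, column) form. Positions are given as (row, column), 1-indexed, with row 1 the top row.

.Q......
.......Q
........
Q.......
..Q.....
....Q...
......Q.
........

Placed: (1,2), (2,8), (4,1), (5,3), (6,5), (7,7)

(1,2) (2,8) (3,6) (4,1) (5,3) (6,5) (7,7) (8,4)

Row 3: attacked by (1,2)→{2,4}; (2,8)→{7,8}; (4,1)→{1,2}; (5,3)→{1,3,5}; (6,5)→{2,5,8}; (7,7)→{3,7}. Safe: 6. Place at column 6.
Row 8: attacked by (1,2)→{2}; (2,8)→{2,8}; (3,6)→{1,6}; (4,1)→{1,5}; (5,3)→{3,6}; (6,5)→{3,5,7}; (7,7)→{6,7,8}. Safe: 4. Place at column 4.
Columns [2, 8, 6, 1, 3, 5, 7, 4], r−c [-1, -6, -3, 3, 2, 1, 0, 4], r+c [3, 10, 9, 5, 8, 11, 14, 12] are all distinct, so no two queens attack.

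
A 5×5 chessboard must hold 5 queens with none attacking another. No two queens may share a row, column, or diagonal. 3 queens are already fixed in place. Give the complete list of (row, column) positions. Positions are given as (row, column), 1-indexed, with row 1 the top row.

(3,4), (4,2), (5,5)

(1,3) (2,1) (3,4) (4,2) (5,5)

Row 1: attacked by (3,4)→{2,4}; (4,2)→{2,5}; (5,5)→{1,5}. Safe: 3. Place at column 3.
Row 2: attacked by (1,3)→{2,3,4}; (3,4)→{3,4,5}; (4,2)→{2,4}; (5,5)→{2,5}. Safe: 1. Place at column 1.
Columns [3, 1, 4, 2, 5], r−c [-2, 1, -1, 2, 0], r+c [4, 3, 7, 6, 10] are all distinct, so no two queens attack.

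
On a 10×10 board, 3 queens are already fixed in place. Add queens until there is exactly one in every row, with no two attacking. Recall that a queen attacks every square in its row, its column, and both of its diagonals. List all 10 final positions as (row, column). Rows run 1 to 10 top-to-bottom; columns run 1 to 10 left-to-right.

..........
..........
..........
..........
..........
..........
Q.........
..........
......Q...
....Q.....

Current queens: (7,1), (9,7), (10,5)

Row 1: attacked by (7,1)→{1,7}; (9,7)→{7}; (10,5)→{5}. Safe: 2, 3, 4, 6, 8, 9, 10. Place at column 6.
Row 2: attacked by (1,6)→{5,6,7}; (7,1)→{1,6}; (9,7)→{7}; (10,5)→{5}. Safe: 2, 3, 4, 8, 9, 10. Place at column 4.
Row 3: attacked by (1,6)→{4,6,8}; (2,4)→{3,4,5}; (7,1)→{1,5}; (9,7)→{1,7}; (10,5)→{5}. Safe: 2, 9, 10. Place at column 2.
Row 4: attacked by (1,6)→{3,6,9}; (2,4)→{2,4,6}; (3,2)→{1,2,3}; (7,1)→{1,4}; (9,7)→{2,7}; (10,5)→{5}. Safe: 8, 10. Place at column 10.
Row 5: attacked by (1,6)→{2,6,10}; (2,4)→{1,4,7}; (3,2)→{2,4}; (4,10)→{9,10}; (7,1)→{1,3}; (9,7)→{3,7}; (10,5)→{5,10}. Safe: 8. Place at column 8.
Row 6: attacked by (1,6)→{1,6}; (2,4)→{4,8}; (3,2)→{2,5}; (4,10)→{8,10}; (5,8)→{7,8,9}; (7,1)→{1,2}; (9,7)→{4,7,10}; (10,5)→{1,5,9}. Safe: 3. Place at column 3.
Row 8: attacked by (1,6)→{6}; (2,4)→{4,10}; (3,2)→{2,7}; (4,10)→{6,10}; (5,8)→{5,8}; (6,3)→{1,3,5}; (7,1)→{1,2}; (9,7)→{6,7,8}; (10,5)→{3,5,7}. Safe: 9. Place at column 9.
Columns [6, 4, 2, 10, 8, 3, 1, 9, 7, 5], r−c [-5, -2, 1, -6, -3, 3, 6, -1, 2, 5], r+c [7, 6, 5, 14, 13, 9, 8, 17, 16, 15] are all distinct, so no two queens attack.

(1,6) (2,4) (3,2) (4,10) (5,8) (6,3) (7,1) (8,9) (9,7) (10,5)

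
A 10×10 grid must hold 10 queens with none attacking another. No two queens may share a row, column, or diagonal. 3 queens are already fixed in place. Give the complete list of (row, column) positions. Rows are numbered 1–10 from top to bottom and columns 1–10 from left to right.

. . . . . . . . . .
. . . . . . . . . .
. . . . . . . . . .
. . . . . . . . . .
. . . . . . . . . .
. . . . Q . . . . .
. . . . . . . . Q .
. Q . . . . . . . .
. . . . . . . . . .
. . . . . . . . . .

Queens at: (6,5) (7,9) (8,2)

Row 1: attacked by (6,5)→{5,10}; (7,9)→{3,9}; (8,2)→{2,9}. Safe: 1, 4, 6, 7, 8. Place at column 1.
Row 2: attacked by (1,1)→{1,2}; (6,5)→{1,5,9}; (7,9)→{4,9}; (8,2)→{2,8}. Safe: 3, 6, 7, 10. Place at column 3.
Row 3: attacked by (1,1)→{1,3}; (2,3)→{2,3,4}; (6,5)→{2,5,8}; (7,9)→{5,9}; (8,2)→{2,7}. Safe: 6, 10. Place at column 6.
Row 4: attacked by (1,1)→{1,4}; (2,3)→{1,3,5}; (3,6)→{5,6,7}; (6,5)→{3,5,7}; (7,9)→{6,9}; (8,2)→{2,6}. Safe: 8, 10. Place at column 8.
Row 5: attacked by (1,1)→{1,5}; (2,3)→{3,6}; (3,6)→{4,6,8}; (4,8)→{7,8,9}; (6,5)→{4,5,6}; (7,9)→{7,9}; (8,2)→{2,5}. Safe: 10. Place at column 10.
Row 9: attacked by (1,1)→{1,9}; (2,3)→{3,10}; (3,6)→{6}; (4,8)→{3,8}; (5,10)→{6,10}; (6,5)→{2,5,8}; (7,9)→{7,9}; (8,2)→{1,2,3}. Safe: 4. Place at column 4.
Row 10: attacked by (1,1)→{1,10}; (2,3)→{3}; (3,6)→{6}; (4,8)→{2,8}; (5,10)→{5,10}; (6,5)→{1,5,9}; (7,9)→{6,9}; (8,2)→{2,4}; (9,4)→{3,4,5}. Safe: 7. Place at column 7.
Columns [1, 3, 6, 8, 10, 5, 9, 2, 4, 7], r−c [0, -1, -3, -4, -5, 1, -2, 6, 5, 3], r+c [2, 5, 9, 12, 15, 11, 16, 10, 13, 17] are all distinct, so no two queens attack.

(1,1) (2,3) (3,6) (4,8) (5,10) (6,5) (7,9) (8,2) (9,4) (10,7)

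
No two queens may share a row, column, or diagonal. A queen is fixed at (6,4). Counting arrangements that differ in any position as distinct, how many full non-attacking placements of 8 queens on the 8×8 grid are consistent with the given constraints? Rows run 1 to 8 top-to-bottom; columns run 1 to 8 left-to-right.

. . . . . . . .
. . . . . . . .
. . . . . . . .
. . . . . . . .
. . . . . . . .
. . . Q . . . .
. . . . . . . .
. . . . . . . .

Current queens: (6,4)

12

Branch on row 1: col 1 → 2; col 2 → 2; col 3 → 3; col 5 → 1; col 6 → 2; col 7 → 2; col 8 → 0.
Sum: 2 + 2 + 3 + 1 + 2 + 2 + 0 = 12.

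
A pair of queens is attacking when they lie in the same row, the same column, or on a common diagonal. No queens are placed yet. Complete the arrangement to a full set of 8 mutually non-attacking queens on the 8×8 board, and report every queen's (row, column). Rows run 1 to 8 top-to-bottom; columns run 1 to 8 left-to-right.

(1,3) (2,7) (3,2) (4,8) (5,6) (6,4) (7,1) (8,5)

Row 1: Safe: 1, 2, 3, 4, 5, 6, 7, 8. Place at column 3.
Row 2: attacked by (1,3)→{2,3,4}. Safe: 1, 5, 6, 7, 8. Place at column 7.
Row 3: attacked by (1,3)→{1,3,5}; (2,7)→{6,7,8}. Safe: 2, 4. Place at column 2.
Row 4: attacked by (1,3)→{3,6}; (2,7)→{5,7}; (3,2)→{1,2,3}. Safe: 4, 8. Place at column 8.
Row 5: attacked by (1,3)→{3,7}; (2,7)→{4,7}; (3,2)→{2,4}; (4,8)→{7,8}. Safe: 1, 5, 6. Place at column 6.
Row 6: attacked by (1,3)→{3,8}; (2,7)→{3,7}; (3,2)→{2,5}; (4,8)→{6,8}; (5,6)→{5,6,7}. Safe: 1, 4. Place at column 4.
Row 7: attacked by (1,3)→{3}; (2,7)→{2,7}; (3,2)→{2,6}; (4,8)→{5,8}; (5,6)→{4,6,8}; (6,4)→{3,4,5}. Safe: 1. Place at column 1.
Row 8: attacked by (1,3)→{3}; (2,7)→{1,7}; (3,2)→{2,7}; (4,8)→{4,8}; (5,6)→{3,6}; (6,4)→{2,4,6}; (7,1)→{1,2}. Safe: 5. Place at column 5.
Columns [3, 7, 2, 8, 6, 4, 1, 5], r−c [-2, -5, 1, -4, -1, 2, 6, 3], r+c [4, 9, 5, 12, 11, 10, 8, 13] are all distinct, so no two queens attack.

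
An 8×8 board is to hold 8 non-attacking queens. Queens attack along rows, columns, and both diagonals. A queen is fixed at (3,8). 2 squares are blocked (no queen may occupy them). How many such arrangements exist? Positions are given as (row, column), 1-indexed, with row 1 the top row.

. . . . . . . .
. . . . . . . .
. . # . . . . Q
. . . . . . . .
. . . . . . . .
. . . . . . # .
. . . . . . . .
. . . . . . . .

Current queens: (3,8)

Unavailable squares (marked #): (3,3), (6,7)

8

Branch on row 1: col 1 → 1; col 2 → 1; col 3 → 1; col 4 → 3; col 5 → 1; col 7 → 1.
Sum: 1 + 1 + 1 + 3 + 1 + 1 = 8.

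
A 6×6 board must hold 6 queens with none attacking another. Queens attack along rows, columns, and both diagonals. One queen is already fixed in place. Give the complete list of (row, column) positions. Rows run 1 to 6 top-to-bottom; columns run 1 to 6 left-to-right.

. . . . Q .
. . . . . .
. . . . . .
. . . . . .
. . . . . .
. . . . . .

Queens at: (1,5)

(1,5) (2,3) (3,1) (4,6) (5,4) (6,2)

Row 2: attacked by (1,5)→{4,5,6}. Safe: 1, 2, 3. Place at column 3.
Row 3: attacked by (1,5)→{3,5}; (2,3)→{2,3,4}. Safe: 1, 6. Place at column 1.
Row 4: attacked by (1,5)→{2,5}; (2,3)→{1,3,5}; (3,1)→{1,2}. Safe: 4, 6. Place at column 6.
Row 5: attacked by (1,5)→{1,5}; (2,3)→{3,6}; (3,1)→{1,3}; (4,6)→{5,6}. Safe: 2, 4. Place at column 4.
Row 6: attacked by (1,5)→{5}; (2,3)→{3}; (3,1)→{1,4}; (4,6)→{4,6}; (5,4)→{3,4,5}. Safe: 2. Place at column 2.
Columns [5, 3, 1, 6, 4, 2], r−c [-4, -1, 2, -2, 1, 4], r+c [6, 5, 4, 10, 9, 8] are all distinct, so no two queens attack.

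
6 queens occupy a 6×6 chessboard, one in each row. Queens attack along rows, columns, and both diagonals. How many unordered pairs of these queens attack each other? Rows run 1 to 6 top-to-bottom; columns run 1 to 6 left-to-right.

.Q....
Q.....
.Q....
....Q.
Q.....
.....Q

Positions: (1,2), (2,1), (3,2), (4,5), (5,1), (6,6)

Same column: (1,2)–(3,2) (column 2); (2,1)–(5,1) (column 1).
Same diagonal: (1,2)–(2,1) (|1−2| = |2−1| = 1); (1,2)–(4,5) (|1−4| = |2−5| = 3); (2,1)–(3,2) (|2−3| = |1−2| = 1).
Total attacking pairs: 5.

5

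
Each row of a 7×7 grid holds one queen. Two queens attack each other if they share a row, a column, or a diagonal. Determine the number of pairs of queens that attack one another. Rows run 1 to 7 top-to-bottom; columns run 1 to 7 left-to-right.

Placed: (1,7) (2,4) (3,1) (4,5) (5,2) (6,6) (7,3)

0

All columns are distinct and no two queens satisfy |Δrow| = |Δcol|, so no pair attacks.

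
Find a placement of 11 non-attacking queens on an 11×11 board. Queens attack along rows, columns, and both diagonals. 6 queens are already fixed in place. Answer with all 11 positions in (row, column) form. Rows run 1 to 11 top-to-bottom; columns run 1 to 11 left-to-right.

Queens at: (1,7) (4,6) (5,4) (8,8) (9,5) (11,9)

(1,7) (2,3) (3,10) (4,6) (5,4) (6,1) (7,11) (8,8) (9,5) (10,2) (11,9)

Row 2: attacked by (1,7)→{6,7,8}; (4,6)→{4,6,8}; (5,4)→{1,4,7}; (8,8)→{2,8}; (9,5)→{5}; (11,9)→{9}. Safe: 3, 10, 11. Place at column 3.
Row 3: attacked by (1,7)→{5,7,9}; (2,3)→{2,3,4}; (4,6)→{5,6,7}; (5,4)→{2,4,6}; (8,8)→{3,8}; (9,5)→{5,11}; (11,9)→{1,9}. Safe: 10. Place at column 10.
Row 6: attacked by (1,7)→{2,7}; (2,3)→{3,7}; (3,10)→{7,10}; (4,6)→{4,6,8}; (5,4)→{3,4,5}; (8,8)→{6,8,10}; (9,5)→{2,5,8}; (11,9)→{4,9}. Safe: 1, 11. Place at column 1.
Row 7: attacked by (1,7)→{1,7}; (2,3)→{3,8}; (3,10)→{6,10}; (4,6)→{3,6,9}; (5,4)→{2,4,6}; (6,1)→{1,2}; (8,8)→{7,8,9}; (9,5)→{3,5,7}; (11,9)→{5,9}. Safe: 11. Place at column 11.
Row 10: attacked by (1,7)→{7}; (2,3)→{3,11}; (3,10)→{3,10}; (4,6)→{6}; (5,4)→{4,9}; (6,1)→{1,5}; (7,11)→{8,11}; (8,8)→{6,8,10}; (9,5)→{4,5,6}; (11,9)→{8,9,10}. Safe: 2. Place at column 2.
Columns [7, 3, 10, 6, 4, 1, 11, 8, 5, 2, 9], r−c [-6, -1, -7, -2, 1, 5, -4, 0, 4, 8, 2], r+c [8, 5, 13, 10, 9, 7, 18, 16, 14, 12, 20] are all distinct, so no two queens attack.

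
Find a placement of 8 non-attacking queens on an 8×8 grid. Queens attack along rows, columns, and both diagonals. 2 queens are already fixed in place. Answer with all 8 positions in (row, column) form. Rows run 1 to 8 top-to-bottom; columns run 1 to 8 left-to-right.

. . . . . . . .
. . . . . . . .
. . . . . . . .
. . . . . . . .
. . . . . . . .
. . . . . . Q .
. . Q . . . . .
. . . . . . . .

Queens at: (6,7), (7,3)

(1,5) (2,2) (3,8) (4,1) (5,4) (6,7) (7,3) (8,6)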